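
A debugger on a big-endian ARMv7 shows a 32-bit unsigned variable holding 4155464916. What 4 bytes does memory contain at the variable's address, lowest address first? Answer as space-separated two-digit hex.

4155464916 in hexadecimal, padded to 32 bits, is 0xF7AF5CD4.
Split into bytes (most-significant first): F7 AF 5C D4.
In big-endian order the high byte comes first in memory.
So the memory order matches the most-significant-first order: F7 AF 5C D4.

F7 AF 5C D4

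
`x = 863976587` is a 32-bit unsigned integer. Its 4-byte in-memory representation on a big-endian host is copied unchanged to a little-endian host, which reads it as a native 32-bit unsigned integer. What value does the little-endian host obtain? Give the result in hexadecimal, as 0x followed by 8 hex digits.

863976587 in 32-bit hexadecimal is 0x337F3C8B.
Stored big-endian, the bytes at ascending addresses are 33 7F 3C 8B.
Read back as little-endian, the first byte is least significant, giving 0x8B3C7F33.

0x8B3C7F33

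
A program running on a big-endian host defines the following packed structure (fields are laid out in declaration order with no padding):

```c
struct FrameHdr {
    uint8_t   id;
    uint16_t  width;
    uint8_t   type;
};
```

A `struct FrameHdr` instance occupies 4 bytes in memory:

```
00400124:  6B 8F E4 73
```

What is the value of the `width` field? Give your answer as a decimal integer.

36836

`width` follows `id` (1 byte), so it starts at byte offset 1 and occupies 2 bytes.
Bytes at offsets 1..2: 8F E4.
Big-endian stores the most-significant byte at the lowest address.
The bytes are already most-significant first: 0x8FE4.
0x8FE4 = 36836.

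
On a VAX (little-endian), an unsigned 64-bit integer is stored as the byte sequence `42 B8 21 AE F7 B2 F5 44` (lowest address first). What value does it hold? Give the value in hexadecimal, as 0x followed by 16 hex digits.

Little-endian: lowest address holds the least-significant byte.
Reassemble most-significant byte first: 44 F5 B2 F7 AE 21 B8 42 → 0x44F5B2F7AE21B842.

0x44F5B2F7AE21B842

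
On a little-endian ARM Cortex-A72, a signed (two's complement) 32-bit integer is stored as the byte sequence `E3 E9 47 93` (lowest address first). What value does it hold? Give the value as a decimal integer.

-1824003613

Little-endian stores the least-significant byte at the lowest address.
Reassemble most-significant byte first: 93 47 E9 E3 → 0x9347E9E3.
Top bit is set, so as a signed 32-bit value this is 0x9347E9E3 − 2^32 = -1824003613.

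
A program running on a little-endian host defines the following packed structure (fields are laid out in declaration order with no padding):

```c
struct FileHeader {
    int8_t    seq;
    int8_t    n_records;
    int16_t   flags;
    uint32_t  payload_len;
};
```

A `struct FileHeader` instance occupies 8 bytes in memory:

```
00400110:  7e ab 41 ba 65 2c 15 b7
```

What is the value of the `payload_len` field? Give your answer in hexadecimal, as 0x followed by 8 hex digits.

0xB7152C65

`payload_len` follows `seq` (1 B), `n_records` (1 B), `flags` (2 B), so it starts at offset 1 + 1 + 2 = 4 and occupies 4 bytes.
Bytes at offsets 4..7: 65 2C 15 B7.
Little-endian stores the least-significant byte at the lowest address.
Reassemble most-significant byte first: B7 15 2C 65 → 0xB7152C65.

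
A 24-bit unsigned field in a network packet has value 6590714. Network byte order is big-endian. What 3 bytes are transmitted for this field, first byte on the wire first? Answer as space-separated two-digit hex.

6590714 in hexadecimal, padded to 24 bits, is 0x6490FA.
Split into bytes (most-significant first): 64 90 FA.
Big-endian: lowest address holds the most-significant byte.
So the memory order matches the most-significant-first order: 64 90 FA.

64 90 FA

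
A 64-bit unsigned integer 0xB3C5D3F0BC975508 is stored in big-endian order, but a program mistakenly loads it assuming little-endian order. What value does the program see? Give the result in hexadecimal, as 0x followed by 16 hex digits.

0x085597BCF0D3C5B3

Stored big-endian, the bytes at ascending addresses are B3 C5 D3 F0 BC 97 55 08.
Read back as little-endian, the first byte is least significant, giving 0x085597BCF0D3C5B3.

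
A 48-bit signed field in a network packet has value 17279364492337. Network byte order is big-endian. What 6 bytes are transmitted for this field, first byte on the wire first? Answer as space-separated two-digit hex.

0F B7 2A 61 EC 31

17279364492337 in hexadecimal, padded to 48 bits, is 0x0FB72A61EC31.
Split into bytes (most-significant first): 0F B7 2A 61 EC 31.
Big-endian stores the most-significant byte at the lowest address.
So the memory order matches the most-significant-first order: 0F B7 2A 61 EC 31.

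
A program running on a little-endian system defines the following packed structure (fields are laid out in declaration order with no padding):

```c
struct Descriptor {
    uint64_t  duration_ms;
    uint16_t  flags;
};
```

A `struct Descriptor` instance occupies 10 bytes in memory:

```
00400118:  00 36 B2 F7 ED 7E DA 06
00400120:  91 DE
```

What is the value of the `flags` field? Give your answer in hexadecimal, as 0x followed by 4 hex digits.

`flags` follows `duration_ms` (8 bytes), so it starts at byte offset 8 and occupies 2 bytes.
Bytes at offsets 8..9: 91 DE.
Little-endian: lowest address holds the least-significant byte.
Reassemble most-significant byte first: DE 91 → 0xDE91.

0xDE91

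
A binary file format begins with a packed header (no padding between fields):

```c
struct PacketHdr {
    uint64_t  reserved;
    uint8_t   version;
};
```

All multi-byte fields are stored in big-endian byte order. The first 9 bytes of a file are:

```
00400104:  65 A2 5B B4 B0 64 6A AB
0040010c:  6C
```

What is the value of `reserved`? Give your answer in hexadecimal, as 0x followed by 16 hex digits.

`reserved` is the first field, at byte offset 0, occupying 8 bytes.
Bytes at offsets 0..7: 65 A2 5B B4 B0 64 6A AB.
Big-endian: lowest address holds the most-significant byte.
The bytes are already most-significant first: 0x65A25BB4B0646AAB.

0x65A25BB4B0646AAB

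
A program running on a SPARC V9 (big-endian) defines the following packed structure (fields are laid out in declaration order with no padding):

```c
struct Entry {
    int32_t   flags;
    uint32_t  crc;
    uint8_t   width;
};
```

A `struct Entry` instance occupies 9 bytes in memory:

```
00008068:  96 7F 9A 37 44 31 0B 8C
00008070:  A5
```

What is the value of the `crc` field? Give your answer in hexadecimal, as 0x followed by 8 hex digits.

0x44310B8C

`crc` follows `flags` (4 bytes), so it starts at byte offset 4 and occupies 4 bytes.
Bytes at offsets 4..7: 44 31 0B 8C.
Big-endian: lowest address holds the most-significant byte.
The bytes are already most-significant first: 0x44310B8C.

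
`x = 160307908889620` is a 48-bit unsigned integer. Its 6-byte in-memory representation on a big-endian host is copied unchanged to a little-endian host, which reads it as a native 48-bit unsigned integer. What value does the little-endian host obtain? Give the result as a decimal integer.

22870543027345

160307908889620 in 48-bit hexadecimal is 0x91CC97F6CC14.
Stored big-endian, the bytes at ascending addresses are 91 CC 97 F6 CC 14.
Read back as little-endian, the first byte is least significant, giving 0x14CCF697CC91.
0x14CCF697CC91 = 22870543027345.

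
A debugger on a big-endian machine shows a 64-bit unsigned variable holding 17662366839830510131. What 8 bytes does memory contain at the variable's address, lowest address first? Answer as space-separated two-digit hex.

F5 1D 55 0F C4 BC 7A 33

17662366839830510131 in hexadecimal, padded to 64 bits, is 0xF51D550FC4BC7A33.
Split into bytes (most-significant first): F5 1D 55 0F C4 BC 7A 33.
In big-endian order the high byte comes first in memory.
So the memory order matches the most-significant-first order: F5 1D 55 0F C4 BC 7A 33.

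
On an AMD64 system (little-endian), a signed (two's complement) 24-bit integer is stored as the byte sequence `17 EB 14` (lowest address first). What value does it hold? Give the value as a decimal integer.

1370903

In little-endian order the low byte comes first in memory.
Reassemble most-significant byte first: 14 EB 17 → 0x14EB17.
0x14EB17 = 1370903.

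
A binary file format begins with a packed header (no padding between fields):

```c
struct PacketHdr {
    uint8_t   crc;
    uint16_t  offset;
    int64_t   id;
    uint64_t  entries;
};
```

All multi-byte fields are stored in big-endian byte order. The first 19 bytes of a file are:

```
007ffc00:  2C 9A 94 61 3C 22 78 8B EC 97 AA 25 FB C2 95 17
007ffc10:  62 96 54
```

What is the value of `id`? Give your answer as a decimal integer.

7006513021420607402

`id` follows `crc` (1 B), `offset` (2 B), so it starts at offset 1 + 2 = 3 and occupies 8 bytes.
Bytes at offsets 3..10: 61 3C 22 78 8B EC 97 AA.
In big-endian order the high byte comes first in memory.
The bytes are already most-significant first: 0x613C22788BEC97AA.
0x613C22788BEC97AA = 7006513021420607402.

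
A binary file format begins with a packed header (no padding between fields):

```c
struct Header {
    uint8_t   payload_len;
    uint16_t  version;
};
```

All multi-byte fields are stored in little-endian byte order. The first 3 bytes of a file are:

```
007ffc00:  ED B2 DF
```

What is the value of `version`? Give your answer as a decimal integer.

57266

`version` follows `payload_len` (1 byte), so it starts at byte offset 1 and occupies 2 bytes.
Bytes at offsets 1..2: B2 DF.
In little-endian order the low byte comes first in memory.
Reassemble most-significant byte first: DF B2 → 0xDFB2.
0xDFB2 = 57266.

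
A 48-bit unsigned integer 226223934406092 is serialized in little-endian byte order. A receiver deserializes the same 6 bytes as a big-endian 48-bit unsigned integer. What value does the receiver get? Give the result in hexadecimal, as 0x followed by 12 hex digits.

0xCCFD3FDDBFCD

226223934406092 in 48-bit hexadecimal is 0xCDBFDD3FFDCC.
Stored little-endian, the bytes at ascending addresses are CC FD 3F DD BF CD.
Read back as big-endian, the last byte is least significant, giving 0xCCFD3FDDBFCD.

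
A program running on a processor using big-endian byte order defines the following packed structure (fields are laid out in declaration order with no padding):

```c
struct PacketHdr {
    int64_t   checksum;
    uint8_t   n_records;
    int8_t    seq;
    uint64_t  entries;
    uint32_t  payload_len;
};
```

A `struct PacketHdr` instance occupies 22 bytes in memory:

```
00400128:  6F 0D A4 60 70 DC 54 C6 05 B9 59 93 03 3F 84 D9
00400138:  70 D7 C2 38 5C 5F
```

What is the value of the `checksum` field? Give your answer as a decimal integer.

`checksum` is the first field, at byte offset 0, occupying 8 bytes.
Bytes at offsets 0..7: 6F 0D A4 60 70 DC 54 C6.
In big-endian order the high byte comes first in memory.
The bytes are already most-significant first: 0x6F0DA46070DC54C6.
0x6F0DA46070DC54C6 = 8002232847024542918.

8002232847024542918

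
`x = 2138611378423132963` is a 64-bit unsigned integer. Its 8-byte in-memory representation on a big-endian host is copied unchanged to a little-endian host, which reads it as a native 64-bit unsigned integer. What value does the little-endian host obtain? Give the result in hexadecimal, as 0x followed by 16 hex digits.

0x23F384C3B7DFAD1D

2138611378423132963 in 64-bit hexadecimal is 0x1DADDFB7C384F323.
Stored big-endian, the bytes at ascending addresses are 1D AD DF B7 C3 84 F3 23.
Read back as little-endian, the first byte is least significant, giving 0x23F384C3B7DFAD1D.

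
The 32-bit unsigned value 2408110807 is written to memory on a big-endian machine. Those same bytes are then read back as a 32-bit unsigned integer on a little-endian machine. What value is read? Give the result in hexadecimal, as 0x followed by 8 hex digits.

2408110807 in 32-bit hexadecimal is 0x8F88DAD7.
Stored big-endian, the bytes at ascending addresses are 8F 88 DA D7.
Read back as little-endian, the first byte is least significant, giving 0xD7DA888F.

0xD7DA888F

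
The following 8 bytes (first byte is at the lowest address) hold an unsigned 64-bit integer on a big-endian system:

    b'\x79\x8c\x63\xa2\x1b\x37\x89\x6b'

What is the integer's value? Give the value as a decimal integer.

8758484923221248363

In big-endian order the high byte comes first in memory.
The bytes are already most-significant first: 0x798C63A21B37896B.
0x798C63A21B37896B = 8758484923221248363.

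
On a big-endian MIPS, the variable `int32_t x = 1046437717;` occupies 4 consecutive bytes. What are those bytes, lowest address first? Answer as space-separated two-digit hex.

3E 5F 5F 55

1046437717 in hexadecimal, padded to 32 bits, is 0x3E5F5F55.
Split into bytes (most-significant first): 3E 5F 5F 55.
In big-endian order the high byte comes first in memory.
So the memory order matches the most-significant-first order: 3E 5F 5F 55.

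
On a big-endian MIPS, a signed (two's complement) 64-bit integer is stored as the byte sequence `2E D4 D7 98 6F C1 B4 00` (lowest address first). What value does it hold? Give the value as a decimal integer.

In big-endian order the high byte comes first in memory.
The bytes are already most-significant first: 0x2ED4D7986FC1B400.
0x2ED4D7986FC1B400 = 3374559070517310464.

3374559070517310464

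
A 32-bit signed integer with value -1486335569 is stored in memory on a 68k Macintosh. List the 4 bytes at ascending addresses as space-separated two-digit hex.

A7 68 51 AF

Two's complement of -1486335569 in 32 bits: 1486335569 = 0x5897AE51; invert → 0xA76851AE; add 1 → 0xA76851AF.
Split into bytes (most-significant first): A7 68 51 AF.
Big-endian stores the most-significant byte at the lowest address.
So the memory order matches the most-significant-first order: A7 68 51 AF.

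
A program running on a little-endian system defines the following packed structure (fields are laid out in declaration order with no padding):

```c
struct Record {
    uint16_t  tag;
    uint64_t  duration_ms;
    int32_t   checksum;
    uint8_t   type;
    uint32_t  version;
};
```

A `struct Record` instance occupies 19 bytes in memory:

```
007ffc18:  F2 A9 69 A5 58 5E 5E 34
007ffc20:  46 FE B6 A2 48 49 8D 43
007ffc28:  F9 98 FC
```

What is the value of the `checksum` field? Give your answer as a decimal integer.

1229497014

`checksum` follows `tag` (2 B), `duration_ms` (8 B), so it starts at offset 2 + 8 = 10 and occupies 4 bytes.
Bytes at offsets 10..13: B6 A2 48 49.
Little-endian: lowest address holds the least-significant byte.
Reassemble most-significant byte first: 49 48 A2 B6 → 0x4948A2B6.
0x4948A2B6 = 1229497014.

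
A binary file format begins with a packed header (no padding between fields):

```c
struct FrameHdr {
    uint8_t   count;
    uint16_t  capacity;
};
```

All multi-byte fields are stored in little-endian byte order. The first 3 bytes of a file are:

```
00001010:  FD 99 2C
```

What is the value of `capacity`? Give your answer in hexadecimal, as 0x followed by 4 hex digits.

`capacity` follows `count` (1 byte), so it starts at byte offset 1 and occupies 2 bytes.
Bytes at offsets 1..2: 99 2C.
Little-endian stores the least-significant byte at the lowest address.
Reassemble most-significant byte first: 2C 99 → 0x2C99.

0x2C99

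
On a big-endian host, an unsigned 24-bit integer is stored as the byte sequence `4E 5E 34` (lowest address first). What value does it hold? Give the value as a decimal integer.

In big-endian order the high byte comes first in memory.
The bytes are already most-significant first: 0x4E5E34.
0x4E5E34 = 5135924.

5135924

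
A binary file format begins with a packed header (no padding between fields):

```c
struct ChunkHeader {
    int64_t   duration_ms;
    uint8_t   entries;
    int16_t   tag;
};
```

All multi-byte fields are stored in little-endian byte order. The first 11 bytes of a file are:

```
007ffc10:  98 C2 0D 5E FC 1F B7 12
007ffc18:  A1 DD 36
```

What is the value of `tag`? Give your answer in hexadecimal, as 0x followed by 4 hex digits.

`tag` follows `duration_ms` (8 B), `entries` (1 B), so it starts at offset 8 + 1 = 9 and occupies 2 bytes.
Bytes at offsets 9..10: DD 36.
In little-endian order the low byte comes first in memory.
Reassemble most-significant byte first: 36 DD → 0x36DD.

0x36DD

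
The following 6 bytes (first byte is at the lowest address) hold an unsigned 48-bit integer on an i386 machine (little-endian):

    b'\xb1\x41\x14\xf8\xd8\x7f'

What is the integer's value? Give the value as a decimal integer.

Little-endian: lowest address holds the least-significant byte.
Reassemble most-significant byte first: 7F D8 F8 14 41 B1 → 0x7FD8F81441B1.
0x7FD8F81441B1 = 140569851740593.

140569851740593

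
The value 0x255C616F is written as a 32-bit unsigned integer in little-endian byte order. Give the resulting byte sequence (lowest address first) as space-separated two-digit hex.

6F 61 5C 25

Split into bytes (most-significant first): 25 5C 61 6F.
In little-endian order the low byte comes first in memory.
So at ascending addresses the bytes are 6F 61 5C 25.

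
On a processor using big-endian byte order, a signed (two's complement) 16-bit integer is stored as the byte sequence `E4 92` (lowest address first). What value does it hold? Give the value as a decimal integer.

Big-endian stores the most-significant byte at the lowest address.
The bytes are already most-significant first: 0xE492.
Top bit is set, so as a signed 16-bit value this is 0xE492 − 2^16 = -7022.

-7022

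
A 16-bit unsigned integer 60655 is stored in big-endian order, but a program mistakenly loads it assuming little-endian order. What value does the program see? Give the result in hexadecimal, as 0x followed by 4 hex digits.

60655 in 16-bit hexadecimal is 0xECEF.
Stored big-endian, the bytes at ascending addresses are EC EF.
Read back as little-endian, the first byte is least significant, giving 0xEFEC.

0xEFEC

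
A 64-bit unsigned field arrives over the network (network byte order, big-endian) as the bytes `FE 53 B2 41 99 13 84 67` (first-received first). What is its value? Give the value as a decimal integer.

18326187303511491687

In big-endian order the high byte comes first in memory.
The bytes are already most-significant first: 0xFE53B24199138467.
0xFE53B24199138467 = 18326187303511491687.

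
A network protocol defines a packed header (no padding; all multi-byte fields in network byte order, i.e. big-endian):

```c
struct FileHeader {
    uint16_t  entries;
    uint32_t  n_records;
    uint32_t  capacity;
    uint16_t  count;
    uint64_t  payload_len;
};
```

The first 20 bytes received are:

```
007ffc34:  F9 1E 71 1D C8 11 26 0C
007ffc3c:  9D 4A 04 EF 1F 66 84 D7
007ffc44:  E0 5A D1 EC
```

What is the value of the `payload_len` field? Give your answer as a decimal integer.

`payload_len` follows `entries` (2 B), `n_records` (4 B), `capacity` (4 B), `count` (2 B), so it starts at offset 2 + 4 + 4 + 2 = 12 and occupies 8 bytes.
Bytes at offsets 12..19: 1F 66 84 D7 E0 5A D1 EC.
In big-endian order the high byte comes first in memory.
The bytes are already most-significant first: 0x1F6684D7E05AD1EC.
0x1F6684D7E05AD1EC = 2262641925517136364.

2262641925517136364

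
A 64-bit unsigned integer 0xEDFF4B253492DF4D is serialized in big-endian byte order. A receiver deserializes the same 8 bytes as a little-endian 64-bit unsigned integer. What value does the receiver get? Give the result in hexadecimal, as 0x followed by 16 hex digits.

0x4DDF9234254BFFED

Stored big-endian, the bytes at ascending addresses are ED FF 4B 25 34 92 DF 4D.
Read back as little-endian, the first byte is least significant, giving 0x4DDF9234254BFFED.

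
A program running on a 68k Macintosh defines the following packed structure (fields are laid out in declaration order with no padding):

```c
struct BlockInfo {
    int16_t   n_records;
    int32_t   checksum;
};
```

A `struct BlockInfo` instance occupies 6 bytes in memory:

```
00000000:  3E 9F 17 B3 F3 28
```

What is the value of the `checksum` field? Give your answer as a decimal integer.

`checksum` follows `n_records` (2 bytes), so it starts at byte offset 2 and occupies 4 bytes.
Bytes at offsets 2..5: 17 B3 F3 28.
Big-endian: lowest address holds the most-significant byte.
The bytes are already most-significant first: 0x17B3F328.
0x17B3F328 = 397669160.

397669160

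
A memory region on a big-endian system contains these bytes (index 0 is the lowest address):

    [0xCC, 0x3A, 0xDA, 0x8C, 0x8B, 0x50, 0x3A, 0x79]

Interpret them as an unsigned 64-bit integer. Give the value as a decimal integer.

14716315029554084473

Big-endian: lowest address holds the most-significant byte.
The bytes are already most-significant first: 0xCC3ADA8C8B503A79.
0xCC3ADA8C8B503A79 = 14716315029554084473.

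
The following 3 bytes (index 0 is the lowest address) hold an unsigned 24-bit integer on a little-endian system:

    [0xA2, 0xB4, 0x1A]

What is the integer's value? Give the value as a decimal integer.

1750178

In little-endian order the low byte comes first in memory.
Reassemble most-significant byte first: 1A B4 A2 → 0x1AB4A2.
0x1AB4A2 = 1750178.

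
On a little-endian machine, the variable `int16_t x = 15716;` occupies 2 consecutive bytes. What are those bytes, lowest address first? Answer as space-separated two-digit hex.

64 3D

15716 in hexadecimal, padded to 16 bits, is 0x3D64.
Split into bytes (most-significant first): 3D 64.
Little-endian: lowest address holds the least-significant byte.
So at ascending addresses the bytes are 64 3D.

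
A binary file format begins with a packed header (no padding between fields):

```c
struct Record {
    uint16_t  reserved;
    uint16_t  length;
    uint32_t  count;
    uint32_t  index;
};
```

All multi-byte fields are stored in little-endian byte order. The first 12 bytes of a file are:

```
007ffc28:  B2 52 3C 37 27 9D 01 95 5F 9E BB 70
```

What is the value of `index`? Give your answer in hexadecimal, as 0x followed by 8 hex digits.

0x70BB9E5F

`index` follows `reserved` (2 B), `length` (2 B), `count` (4 B), so it starts at offset 2 + 2 + 4 = 8 and occupies 4 bytes.
Bytes at offsets 8..11: 5F 9E BB 70.
In little-endian order the low byte comes first in memory.
Reassemble most-significant byte first: 70 BB 9E 5F → 0x70BB9E5F.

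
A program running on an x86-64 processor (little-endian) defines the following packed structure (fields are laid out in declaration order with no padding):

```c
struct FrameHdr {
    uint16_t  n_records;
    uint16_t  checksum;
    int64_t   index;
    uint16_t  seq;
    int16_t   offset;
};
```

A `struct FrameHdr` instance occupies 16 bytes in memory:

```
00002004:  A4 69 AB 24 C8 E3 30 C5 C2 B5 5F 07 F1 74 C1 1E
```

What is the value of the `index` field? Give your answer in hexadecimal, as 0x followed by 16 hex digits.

`index` follows `n_records` (2 B), `checksum` (2 B), so it starts at offset 2 + 2 = 4 and occupies 8 bytes.
Bytes at offsets 4..11: C8 E3 30 C5 C2 B5 5F 07.
Little-endian stores the least-significant byte at the lowest address.
Reassemble most-significant byte first: 07 5F B5 C2 C5 30 E3 C8 → 0x075FB5C2C530E3C8.

0x075FB5C2C530E3C8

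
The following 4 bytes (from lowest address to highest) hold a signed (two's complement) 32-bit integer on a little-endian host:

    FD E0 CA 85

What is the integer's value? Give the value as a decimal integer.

In little-endian order the low byte comes first in memory.
Reassemble most-significant byte first: 85 CA E0 FD → 0x85CAE0FD.
Top bit is set, so as a signed 32-bit value this is 0x85CAE0FD − 2^32 = -2050301699.

-2050301699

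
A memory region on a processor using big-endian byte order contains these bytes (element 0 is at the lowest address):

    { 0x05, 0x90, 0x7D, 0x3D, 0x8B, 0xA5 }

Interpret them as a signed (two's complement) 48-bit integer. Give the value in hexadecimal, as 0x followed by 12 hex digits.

In big-endian order the high byte comes first in memory.
The bytes are already most-significant first: 0x05907D3D8BA5.

0x05907D3D8BA5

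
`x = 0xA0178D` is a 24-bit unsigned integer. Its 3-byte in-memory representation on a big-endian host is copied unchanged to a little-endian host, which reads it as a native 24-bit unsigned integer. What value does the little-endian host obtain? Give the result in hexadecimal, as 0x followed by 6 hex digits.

Stored big-endian, the bytes at ascending addresses are A0 17 8D.
Read back as little-endian, the first byte is least significant, giving 0x8D17A0.

0x8D17A0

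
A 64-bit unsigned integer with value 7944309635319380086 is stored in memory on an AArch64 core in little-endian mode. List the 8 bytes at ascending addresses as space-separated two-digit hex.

76 B8 EC C6 85 DB 3F 6E

7944309635319380086 in hexadecimal, padded to 64 bits, is 0x6E3FDB85C6ECB876.
Split into bytes (most-significant first): 6E 3F DB 85 C6 EC B8 76.
In little-endian order the low byte comes first in memory.
So at ascending addresses the bytes are 76 B8 EC C6 85 DB 3F 6E.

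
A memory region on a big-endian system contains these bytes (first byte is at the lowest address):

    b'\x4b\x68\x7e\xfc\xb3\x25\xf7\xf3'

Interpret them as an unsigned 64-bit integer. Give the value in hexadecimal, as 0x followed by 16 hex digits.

Big-endian: lowest address holds the most-significant byte.
The bytes are already most-significant first: 0x4B687EFCB325F7F3.

0x4B687EFCB325F7F3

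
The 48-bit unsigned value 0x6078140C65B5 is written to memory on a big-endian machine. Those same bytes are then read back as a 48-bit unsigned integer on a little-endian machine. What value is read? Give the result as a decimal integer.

199445598992480

Stored big-endian, the bytes at ascending addresses are 60 78 14 0C 65 B5.
Read back as little-endian, the first byte is least significant, giving 0xB5650C147860.
0xB5650C147860 = 199445598992480.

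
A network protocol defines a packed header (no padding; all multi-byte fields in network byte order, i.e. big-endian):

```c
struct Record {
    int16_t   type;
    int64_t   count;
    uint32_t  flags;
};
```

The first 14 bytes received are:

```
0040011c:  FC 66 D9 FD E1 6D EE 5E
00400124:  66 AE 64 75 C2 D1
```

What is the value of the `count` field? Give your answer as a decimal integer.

`count` follows `type` (2 bytes), so it starts at byte offset 2 and occupies 8 bytes.
Bytes at offsets 2..9: D9 FD E1 6D EE 5E 66 AE.
Big-endian stores the most-significant byte at the lowest address.
The bytes are already most-significant first: 0xD9FDE16DEE5E66AE.
Top bit is set, so as a signed 64-bit value this is 0xD9FDE16DEE5E66AE − 2^64 = -2738785136104544594.

-2738785136104544594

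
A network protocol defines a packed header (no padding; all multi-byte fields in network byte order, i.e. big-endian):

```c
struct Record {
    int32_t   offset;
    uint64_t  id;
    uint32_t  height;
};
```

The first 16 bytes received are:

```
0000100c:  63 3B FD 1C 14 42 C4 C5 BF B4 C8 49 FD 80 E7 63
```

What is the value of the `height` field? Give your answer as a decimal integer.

4253083491

`height` follows `offset` (4 B), `id` (8 B), so it starts at offset 4 + 8 = 12 and occupies 4 bytes.
Bytes at offsets 12..15: FD 80 E7 63.
Big-endian: lowest address holds the most-significant byte.
The bytes are already most-significant first: 0xFD80E763.
0xFD80E763 = 4253083491.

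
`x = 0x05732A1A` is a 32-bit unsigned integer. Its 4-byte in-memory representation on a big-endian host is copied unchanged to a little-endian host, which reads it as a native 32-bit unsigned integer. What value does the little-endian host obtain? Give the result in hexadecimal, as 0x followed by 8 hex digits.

Stored big-endian, the bytes at ascending addresses are 05 73 2A 1A.
Read back as little-endian, the first byte is least significant, giving 0x1A2A7305.

0x1A2A7305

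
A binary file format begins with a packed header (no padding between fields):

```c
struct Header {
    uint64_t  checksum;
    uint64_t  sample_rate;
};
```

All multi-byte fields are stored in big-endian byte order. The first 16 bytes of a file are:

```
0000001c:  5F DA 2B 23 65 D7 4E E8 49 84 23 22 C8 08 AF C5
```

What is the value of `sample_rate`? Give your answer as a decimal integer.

5297397693986418629

`sample_rate` follows `checksum` (8 bytes), so it starts at byte offset 8 and occupies 8 bytes.
Bytes at offsets 8..15: 49 84 23 22 C8 08 AF C5.
In big-endian order the high byte comes first in memory.
The bytes are already most-significant first: 0x49842322C808AFC5.
0x49842322C808AFC5 = 5297397693986418629.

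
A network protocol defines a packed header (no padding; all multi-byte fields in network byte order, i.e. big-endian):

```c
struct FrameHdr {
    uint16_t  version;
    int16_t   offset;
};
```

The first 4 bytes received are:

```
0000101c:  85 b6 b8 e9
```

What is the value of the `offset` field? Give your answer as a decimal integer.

-18199

`offset` follows `version` (2 bytes), so it starts at byte offset 2 and occupies 2 bytes.
Bytes at offsets 2..3: B8 E9.
Big-endian: lowest address holds the most-significant byte.
The bytes are already most-significant first: 0xB8E9.
Top bit is set, so as a signed 16-bit value this is 0xB8E9 − 2^16 = -18199.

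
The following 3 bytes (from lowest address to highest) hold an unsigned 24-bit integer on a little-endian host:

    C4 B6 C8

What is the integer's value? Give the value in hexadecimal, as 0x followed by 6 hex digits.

0xC8B6C4

Little-endian: lowest address holds the least-significant byte.
Reassemble most-significant byte first: C8 B6 C4 → 0xC8B6C4.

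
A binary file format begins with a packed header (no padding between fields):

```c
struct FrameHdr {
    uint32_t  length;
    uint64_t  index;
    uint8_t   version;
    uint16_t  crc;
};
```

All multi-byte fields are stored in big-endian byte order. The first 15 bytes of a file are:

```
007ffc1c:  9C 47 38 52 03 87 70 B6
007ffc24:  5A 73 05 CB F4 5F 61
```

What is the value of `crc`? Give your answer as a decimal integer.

`crc` follows `length` (4 B), `index` (8 B), `version` (1 B), so it starts at offset 4 + 8 + 1 = 13 and occupies 2 bytes.
Bytes at offsets 13..14: 5F 61.
Big-endian stores the most-significant byte at the lowest address.
The bytes are already most-significant first: 0x5F61.
0x5F61 = 24417.

24417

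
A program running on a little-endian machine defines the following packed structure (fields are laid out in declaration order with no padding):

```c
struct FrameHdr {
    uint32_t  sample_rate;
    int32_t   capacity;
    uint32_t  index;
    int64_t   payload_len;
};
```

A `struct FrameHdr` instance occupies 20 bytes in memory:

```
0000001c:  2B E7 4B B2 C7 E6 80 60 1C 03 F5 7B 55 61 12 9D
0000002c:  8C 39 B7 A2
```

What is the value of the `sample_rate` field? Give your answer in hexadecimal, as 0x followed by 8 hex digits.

0xB24BE72B

`sample_rate` is the first field, at byte offset 0, occupying 4 bytes.
Bytes at offsets 0..3: 2B E7 4B B2.
Little-endian stores the least-significant byte at the lowest address.
Reassemble most-significant byte first: B2 4B E7 2B → 0xB24BE72B.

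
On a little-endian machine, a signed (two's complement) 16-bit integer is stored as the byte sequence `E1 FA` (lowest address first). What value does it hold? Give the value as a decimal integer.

-1311

Little-endian stores the least-significant byte at the lowest address.
Reassemble most-significant byte first: FA E1 → 0xFAE1.
Top bit is set, so as a signed 16-bit value this is 0xFAE1 − 2^16 = -1311.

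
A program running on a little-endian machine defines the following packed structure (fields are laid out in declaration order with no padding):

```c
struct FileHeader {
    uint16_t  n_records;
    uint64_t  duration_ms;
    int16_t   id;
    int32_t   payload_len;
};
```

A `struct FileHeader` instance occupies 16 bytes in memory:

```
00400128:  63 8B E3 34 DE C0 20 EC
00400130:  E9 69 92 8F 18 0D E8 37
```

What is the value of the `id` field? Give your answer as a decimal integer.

-28782

`id` follows `n_records` (2 B), `duration_ms` (8 B), so it starts at offset 2 + 8 = 10 and occupies 2 bytes.
Bytes at offsets 10..11: 92 8F.
In little-endian order the low byte comes first in memory.
Reassemble most-significant byte first: 8F 92 → 0x8F92.
Top bit is set, so as a signed 16-bit value this is 0x8F92 − 2^16 = -28782.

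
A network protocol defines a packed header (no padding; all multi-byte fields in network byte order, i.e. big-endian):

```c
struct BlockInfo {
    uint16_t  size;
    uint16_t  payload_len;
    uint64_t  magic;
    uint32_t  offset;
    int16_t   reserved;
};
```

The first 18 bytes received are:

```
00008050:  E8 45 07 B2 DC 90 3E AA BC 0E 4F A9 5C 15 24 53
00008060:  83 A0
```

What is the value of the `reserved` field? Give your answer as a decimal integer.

`reserved` follows `size` (2 B), `payload_len` (2 B), `magic` (8 B), `offset` (4 B), so it starts at offset 2 + 2 + 8 + 4 = 16 and occupies 2 bytes.
Bytes at offsets 16..17: 83 A0.
Big-endian stores the most-significant byte at the lowest address.
The bytes are already most-significant first: 0x83A0.
Top bit is set, so as a signed 16-bit value this is 0x83A0 − 2^16 = -31840.

-31840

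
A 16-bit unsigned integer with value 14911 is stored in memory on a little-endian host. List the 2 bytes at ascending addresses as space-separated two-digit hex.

3F 3A

14911 in hexadecimal, padded to 16 bits, is 0x3A3F.
Split into bytes (most-significant first): 3A 3F.
Little-endian: lowest address holds the least-significant byte.
So at ascending addresses the bytes are 3F 3A.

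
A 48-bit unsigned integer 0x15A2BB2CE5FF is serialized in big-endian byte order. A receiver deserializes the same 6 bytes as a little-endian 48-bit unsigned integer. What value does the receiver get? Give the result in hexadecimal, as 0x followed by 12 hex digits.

Stored big-endian, the bytes at ascending addresses are 15 A2 BB 2C E5 FF.
Read back as little-endian, the first byte is least significant, giving 0xFFE52CBBA215.

0xFFE52CBBA215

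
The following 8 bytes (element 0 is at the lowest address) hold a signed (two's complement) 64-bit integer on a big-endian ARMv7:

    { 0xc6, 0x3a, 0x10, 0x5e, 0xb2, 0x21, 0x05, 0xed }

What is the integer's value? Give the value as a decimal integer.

-4162996906649123347

In big-endian order the high byte comes first in memory.
The bytes are already most-significant first: 0xC63A105EB22105ED.
Top bit is set, so as a signed 64-bit value this is 0xC63A105EB22105ED − 2^64 = -4162996906649123347.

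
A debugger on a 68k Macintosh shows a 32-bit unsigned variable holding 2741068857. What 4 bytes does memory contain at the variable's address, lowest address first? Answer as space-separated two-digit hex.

A3 61 64 39

2741068857 in hexadecimal, padded to 32 bits, is 0xA3616439.
Split into bytes (most-significant first): A3 61 64 39.
In big-endian order the high byte comes first in memory.
So the memory order matches the most-significant-first order: A3 61 64 39.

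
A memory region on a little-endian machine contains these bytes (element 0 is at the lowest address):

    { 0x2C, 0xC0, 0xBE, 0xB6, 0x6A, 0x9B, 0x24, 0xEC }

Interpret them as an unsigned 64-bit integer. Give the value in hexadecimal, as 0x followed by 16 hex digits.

0xEC249B6AB6BEC02C

Little-endian: lowest address holds the least-significant byte.
Reassemble most-significant byte first: EC 24 9B 6A B6 BE C0 2C → 0xEC249B6AB6BEC02C.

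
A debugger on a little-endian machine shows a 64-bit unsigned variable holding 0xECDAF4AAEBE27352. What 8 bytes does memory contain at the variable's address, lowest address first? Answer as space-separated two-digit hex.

Split into bytes (most-significant first): EC DA F4 AA EB E2 73 52.
Little-endian: lowest address holds the least-significant byte.
So at ascending addresses the bytes are 52 73 E2 EB AA F4 DA EC.

52 73 E2 EB AA F4 DA EC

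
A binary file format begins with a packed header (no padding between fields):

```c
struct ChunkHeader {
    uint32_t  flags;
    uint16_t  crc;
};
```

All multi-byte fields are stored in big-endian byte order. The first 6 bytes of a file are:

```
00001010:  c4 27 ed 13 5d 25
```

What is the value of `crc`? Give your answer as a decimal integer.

23845

`crc` follows `flags` (4 bytes), so it starts at byte offset 4 and occupies 2 bytes.
Bytes at offsets 4..5: 5D 25.
Big-endian: lowest address holds the most-significant byte.
The bytes are already most-significant first: 0x5D25.
0x5D25 = 23845.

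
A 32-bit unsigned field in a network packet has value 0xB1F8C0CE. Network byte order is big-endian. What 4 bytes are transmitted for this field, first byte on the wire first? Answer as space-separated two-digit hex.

B1 F8 C0 CE

Split into bytes (most-significant first): B1 F8 C0 CE.
In big-endian order the high byte comes first in memory.
So the memory order matches the most-significant-first order: B1 F8 C0 CE.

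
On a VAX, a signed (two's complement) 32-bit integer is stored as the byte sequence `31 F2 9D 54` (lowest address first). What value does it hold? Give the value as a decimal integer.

Little-endian stores the least-significant byte at the lowest address.
Reassemble most-significant byte first: 54 9D F2 31 → 0x549DF231.
0x549DF231 = 1419637297.

1419637297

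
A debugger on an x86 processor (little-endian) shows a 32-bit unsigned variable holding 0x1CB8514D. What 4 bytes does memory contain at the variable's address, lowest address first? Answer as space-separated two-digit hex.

4D 51 B8 1C

Split into bytes (most-significant first): 1C B8 51 4D.
In little-endian order the low byte comes first in memory.
So at ascending addresses the bytes are 4D 51 B8 1C.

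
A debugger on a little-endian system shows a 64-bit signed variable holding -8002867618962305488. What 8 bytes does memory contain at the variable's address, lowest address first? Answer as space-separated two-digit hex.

30 8E 46 33 4D 1A F0 90

Two's complement of -8002867618962305488 in 64 bits: 8002867618962305488 = 0x6F0FE5B2CCB971D0; invert → 0x90F01A4D33468E2F; add 1 → 0x90F01A4D33468E30.
Split into bytes (most-significant first): 90 F0 1A 4D 33 46 8E 30.
Little-endian: lowest address holds the least-significant byte.
So at ascending addresses the bytes are 30 8E 46 33 4D 1A F0 90.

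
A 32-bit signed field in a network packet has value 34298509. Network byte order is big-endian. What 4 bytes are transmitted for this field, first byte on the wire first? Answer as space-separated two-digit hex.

02 0B 5A 8D

34298509 in hexadecimal, padded to 32 bits, is 0x020B5A8D.
Split into bytes (most-significant first): 02 0B 5A 8D.
Big-endian: lowest address holds the most-significant byte.
So the memory order matches the most-significant-first order: 02 0B 5A 8D.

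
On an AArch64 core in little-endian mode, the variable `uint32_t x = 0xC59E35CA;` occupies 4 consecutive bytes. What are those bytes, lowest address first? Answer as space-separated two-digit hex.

Split into bytes (most-significant first): C5 9E 35 CA.
In little-endian order the low byte comes first in memory.
So at ascending addresses the bytes are CA 35 9E C5.

CA 35 9E C5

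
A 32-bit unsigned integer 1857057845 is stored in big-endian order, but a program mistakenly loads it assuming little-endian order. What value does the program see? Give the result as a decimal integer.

1857057845 in 32-bit hexadecimal is 0x6EB07435.
Stored big-endian, the bytes at ascending addresses are 6E B0 74 35.
Read back as little-endian, the first byte is least significant, giving 0x3574B06E.
0x3574B06E = 896839790.

896839790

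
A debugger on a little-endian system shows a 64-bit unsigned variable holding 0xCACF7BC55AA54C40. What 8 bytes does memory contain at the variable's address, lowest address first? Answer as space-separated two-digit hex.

Split into bytes (most-significant first): CA CF 7B C5 5A A5 4C 40.
In little-endian order the low byte comes first in memory.
So at ascending addresses the bytes are 40 4C A5 5A C5 7B CF CA.

40 4C A5 5A C5 7B CF CA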